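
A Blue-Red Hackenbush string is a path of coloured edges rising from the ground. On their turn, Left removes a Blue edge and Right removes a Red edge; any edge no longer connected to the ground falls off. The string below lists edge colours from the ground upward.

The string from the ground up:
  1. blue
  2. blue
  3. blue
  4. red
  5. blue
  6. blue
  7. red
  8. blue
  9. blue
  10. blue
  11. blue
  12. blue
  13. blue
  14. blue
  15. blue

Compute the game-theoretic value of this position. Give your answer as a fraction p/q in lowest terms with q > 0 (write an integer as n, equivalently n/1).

1 of 15 · b · max L 0 · min R +∞ => 1
2 of 15 · bb · max L 1 · min R +∞ => 2
3 of 15 · bbb · max L 2 · min R +∞ => 3
4 of 15 · bbbr · max L 2 · min R 3 => 5/2
5 of 15 · bbbrb · max L 5/2 · min R 3 => 11/4
6 of 15 · bbbrbb · max L 11/4 · min R 3 => 23/8
7 of 15 · bbbrbbr · max L 11/4 · min R 23/8 => 45/16
8 of 15 · bbbrbbrb · max L 45/16 · min R 23/8 => 91/32
9 of 15 · bbbrbbrbb · max L 91/32 · min R 23/8 => 183/64
10 of 15 · bbbrbbrbbb · max L 183/64 · min R 23/8 => 367/128
11 of 15 · bbbrbbrbbbb · max L 367/128 · min R 23/8 => 735/256
12 of 15 · bbbrbbrbbbbb · max L 735/256 · min R 23/8 => 1471/512
13 of 15 · bbbrbbrbbbbbb · max L 1471/512 · min R 23/8 => 2943/1024
14 of 15 · bbbrbbrbbbbbbb · max L 2943/1024 · min R 23/8 => 5887/2048
15 of 15 · bbbrbbrbbbbbbbb · max L 5887/2048 · min R 23/8 => 11775/4096

11775/4096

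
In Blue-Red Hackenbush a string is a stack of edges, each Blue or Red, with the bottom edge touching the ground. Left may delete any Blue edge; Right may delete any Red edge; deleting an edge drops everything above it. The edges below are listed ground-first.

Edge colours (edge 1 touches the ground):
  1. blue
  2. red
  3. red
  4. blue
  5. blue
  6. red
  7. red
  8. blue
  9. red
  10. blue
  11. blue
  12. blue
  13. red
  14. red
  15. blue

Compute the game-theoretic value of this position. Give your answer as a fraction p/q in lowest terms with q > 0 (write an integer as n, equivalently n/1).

6515/16384

g(b) = { 0 |  } so 1
g(br) = { 0 | 1 } so 1/2
g(brr) = { 0 | 1/2; 1 } so 1/4
g(brrb) = { 0; 1/4 | 1/2; 1 } so 3/8
g(brrbb) = { 0; 1/4; 3/8 | 1/2; 1 } so 7/16
g(brrbbr) = { 0; 1/4; 3/8 | 7/16; 1/2; 1 } so 13/32
g(brrbbrr) = { 0; 1/4; 3/8 | 13/32; 7/16; 1/2; 1 } so 25/64
g(brrbbrrb) = { 0; 1/4; 3/8; 25/64 | 13/32; 7/16; 1/2; 1 } so 51/128
g(brrbbrrbr) = { 0; 1/4; 3/8; 25/64 | 51/128; 13/32; 7/16; 1/2; 1 } so 101/256
g(brrbbrrbrb) = { 0; 1/4; 3/8; 25/64; 101/256 | 51/128; 13/32; 7/16; 1/2; 1 } so 203/512
g(brrbbrrbrbb) = { 0; 1/4; 3/8; 25/64; 101/256; 203/512 | 51/128; 13/32; 7/16; 1/2; 1 } so 407/1024
g(brrbbrrbrbbb) = { 0; 1/4; 3/8; 25/64; 101/256; 203/512; 407/1024 | 51/128; 13/32; 7/16; 1/2; 1 } so 815/2048
g(brrbbrrbrbbbr) = { 0; 1/4; 3/8; 25/64; 101/256; 203/512; 407/1024 | 815/2048; 51/128; 13/32; 7/16; 1/2; 1 } so 1629/4096
g(brrbbrrbrbbbrr) = { 0; 1/4; 3/8; 25/64; 101/256; 203/512; 407/1024 | 1629/4096; 815/2048; 51/128; 13/32; 7/16; 1/2; 1 } so 3257/8192
g(brrbbrrbrbbbrrb) = { 0; 1/4; 3/8; 25/64; 101/256; 203/512; 407/1024; 3257/8192 | 1629/4096; 815/2048; 51/128; 13/32; 7/16; 1/2; 1 } so 6515/16384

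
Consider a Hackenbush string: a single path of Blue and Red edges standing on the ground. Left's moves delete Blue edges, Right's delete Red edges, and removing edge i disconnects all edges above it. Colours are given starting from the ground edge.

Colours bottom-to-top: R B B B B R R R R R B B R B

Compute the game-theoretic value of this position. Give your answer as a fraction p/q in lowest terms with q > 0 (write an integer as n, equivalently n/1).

-997/8192

Build value(s[:k]) for k = 1..14, string s = R B B B B R R R R R B B R B.
R: Left { ∅ }, Right { 0 } — simplest -1
RB: Left { -1 }, Right { 0 } — simplest -1/2
RBB: Left { -1, -1/2 }, Right { 0 } — simplest -1/4
RBBB: Left { -1, -1/2, -1/4 }, Right { 0 } — simplest -1/8
RBBBB: Left { -1, -1/2, -1/4, -1/8 }, Right { 0 } — simplest -1/16
RBBBBR: Left { -1, -1/2, -1/4, -1/8 }, Right { -1/16, 0 } — simplest -3/32
RBBBBRR: Left { -1, -1/2, -1/4, -1/8 }, Right { -3/32, -1/16, 0 } — simplest -7/64
RBBBBRRR: Left { -1, -1/2, -1/4, -1/8 }, Right { -7/64, -3/32, -1/16, 0 } — simplest -15/128
RBBBBRRRR: Left { -1, -1/2, -1/4, -1/8 }, Right { -15/128, -7/64, -3/32, -1/16, 0 } — simplest -31/256
RBBBBRRRRR: Left { -1, -1/2, -1/4, -1/8 }, Right { -31/256, -15/128, -7/64, -3/32, -1/16, 0 } — simplest -63/512
RBBBBRRRRRB: Left { -1, -1/2, -1/4, -1/8, -63/512 }, Right { -31/256, -15/128, -7/64, -3/32, -1/16, 0 } — simplest -125/1024
RBBBBRRRRRBB: Left { -1, -1/2, -1/4, -1/8, -63/512, -125/1024 }, Right { -31/256, -15/128, -7/64, -3/32, -1/16, 0 } — simplest -249/2048
RBBBBRRRRRBBR: Left { -1, -1/2, -1/4, -1/8, -63/512, -125/1024 }, Right { -249/2048, -31/256, -15/128, -7/64, -3/32, -1/16, 0 } — simplest -499/4096
RBBBBRRRRRBBRB: Left { -1, -1/2, -1/4, -1/8, -63/512, -125/1024, -499/4096 }, Right { -249/2048, -31/256, -15/128, -7/64, -3/32, -1/16, 0 } — simplest -997/8192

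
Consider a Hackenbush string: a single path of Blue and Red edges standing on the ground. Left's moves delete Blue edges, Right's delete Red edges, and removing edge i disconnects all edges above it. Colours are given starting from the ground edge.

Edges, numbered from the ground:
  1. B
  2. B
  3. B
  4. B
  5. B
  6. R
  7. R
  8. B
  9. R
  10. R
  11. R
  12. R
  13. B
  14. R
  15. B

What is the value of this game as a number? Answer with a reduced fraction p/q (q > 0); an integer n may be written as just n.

Prefix values for B B B B B R R B R R R R B R B via {L|R} + simplicity:
step 1: add B to get B; options L={ 0 } R={ — } gives 1
step 2: add B to get BB; options L={ 0,1 } R={ — } gives 2
step 3: add B to get BBB; options L={ 0,1,2 } R={ — } gives 3
step 4: add B to get BBBB; options L={ 0,1,2,3 } R={ — } gives 4
step 5: add B to get BBBBB; options L={ 0,1,2,3,4 } R={ — } gives 5
step 6: add R to get BBBBBR; options L={ 0,1,2,3,4 } R={ 5 } gives 9/2
step 7: add R to get BBBBBRR; options L={ 0,1,2,3,4 } R={ 9/2,5 } gives 17/4
step 8: add B to get BBBBBRRB; options L={ 0,1,2,3,4,17/4 } R={ 9/2,5 } gives 35/8
step 9: add R to get BBBBBRRBR; options L={ 0,1,2,3,4,17/4 } R={ 35/8,9/2,5 } gives 69/16
step 10: add R to get BBBBBRRBRR; options L={ 0,1,2,3,4,17/4 } R={ 69/16,35/8,9/2,5 } gives 137/32
step 11: add R to get BBBBBRRBRRR; options L={ 0,1,2,3,4,17/4 } R={ 137/32,69/16,35/8,9/2,5 } gives 273/64
step 12: add R to get BBBBBRRBRRRR; options L={ 0,1,2,3,4,17/4 } R={ 273/64,137/32,69/16,35/8,9/2,5 } gives 545/128
step 13: add B to get BBBBBRRBRRRRB; options L={ 0,1,2,3,4,17/4,545/128 } R={ 273/64,137/32,69/16,35/8,9/2,5 } gives 1091/256
step 14: add R to get BBBBBRRBRRRRBR; options L={ 0,1,2,3,4,17/4,545/128 } R={ 1091/256,273/64,137/32,69/16,35/8,9/2,5 } gives 2181/512
step 15: add B to get BBBBBRRBRRRRBRB; options L={ 0,1,2,3,4,17/4,545/128,2181/512 } R={ 1091/256,273/64,137/32,69/16,35/8,9/2,5 } gives 4363/1024

4363/1024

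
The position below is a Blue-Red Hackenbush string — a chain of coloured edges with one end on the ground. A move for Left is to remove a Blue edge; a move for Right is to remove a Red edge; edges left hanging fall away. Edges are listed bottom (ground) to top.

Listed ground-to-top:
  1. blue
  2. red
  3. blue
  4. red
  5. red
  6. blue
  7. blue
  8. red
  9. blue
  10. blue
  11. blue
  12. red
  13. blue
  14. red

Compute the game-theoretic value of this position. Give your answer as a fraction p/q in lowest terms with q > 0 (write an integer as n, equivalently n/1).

Recurse on prefixes of the 14-edge string blue red blue red red blue blue red blue blue blue red blue red:
b: Left { 0 }, Right { none } -> simplest 1
br: Left { 0 }, Right { 1 } -> simplest 1/2
brb: Left { 0 1/2 }, Right { 1 } -> simplest 3/4
brbr: Left { 0 1/2 }, Right { 3/4 1 } -> simplest 5/8
brbrr: Left { 0 1/2 }, Right { 5/8 3/4 1 } -> simplest 9/16
brbrrb: Left { 0 1/2 9/16 }, Right { 5/8 3/4 1 } -> simplest 19/32
brbrrbb: Left { 0 1/2 9/16 19/32 }, Right { 5/8 3/4 1 } -> simplest 39/64
brbrrbbr: Left { 0 1/2 9/16 19/32 }, Right { 39/64 5/8 3/4 1 } -> simplest 77/128
brbrrbbrb: Left { 0 1/2 9/16 19/32 77/128 }, Right { 39/64 5/8 3/4 1 } -> simplest 155/256
brbrrbbrbb: Left { 0 1/2 9/16 19/32 77/128 155/256 }, Right { 39/64 5/8 3/4 1 } -> simplest 311/512
brbrrbbrbbb: Left { 0 1/2 9/16 19/32 77/128 155/256 311/512 }, Right { 39/64 5/8 3/4 1 } -> simplest 623/1024
brbrrbbrbbbr: Left { 0 1/2 9/16 19/32 77/128 155/256 311/512 }, Right { 623/1024 39/64 5/8 3/4 1 } -> simplest 1245/2048
brbrrbbrbbbrb: Left { 0 1/2 9/16 19/32 77/128 155/256 311/512 1245/2048 }, Right { 623/1024 39/64 5/8 3/4 1 } -> simplest 2491/4096
brbrrbbrbbbrbr: Left { 0 1/2 9/16 19/32 77/128 155/256 311/512 1245/2048 }, Right { 2491/4096 623/1024 39/64 5/8 3/4 1 } -> simplest 4981/8192

4981/8192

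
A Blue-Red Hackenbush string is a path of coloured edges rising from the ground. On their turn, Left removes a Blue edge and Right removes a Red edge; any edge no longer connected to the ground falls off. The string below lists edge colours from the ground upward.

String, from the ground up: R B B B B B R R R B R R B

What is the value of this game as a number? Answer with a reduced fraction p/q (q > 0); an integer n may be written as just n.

step 1: add R to get R; options L={ none } R={ 0 } ⇒ -1
step 2: add B to get RB; options L={ -1 } R={ 0 } ⇒ -1/2
step 3: add B to get RBB; options L={ -1; -1/2 } R={ 0 } ⇒ -1/4
step 4: add B to get RBBB; options L={ -1; -1/2; -1/4 } R={ 0 } ⇒ -1/8
step 5: add B to get RBBBB; options L={ -1; -1/2; -1/4; -1/8 } R={ 0 } ⇒ -1/16
step 6: add B to get RBBBBB; options L={ -1; -1/2; -1/4; -1/8; -1/16 } R={ 0 } ⇒ -1/32
step 7: add R to get RBBBBBR; options L={ -1; -1/2; -1/4; -1/8; -1/16 } R={ -1/32; 0 } ⇒ -3/64
step 8: add R to get RBBBBBRR; options L={ -1; -1/2; -1/4; -1/8; -1/16 } R={ -3/64; -1/32; 0 } ⇒ -7/128
step 9: add R to get RBBBBBRRR; options L={ -1; -1/2; -1/4; -1/8; -1/16 } R={ -7/128; -3/64; -1/32; 0 } ⇒ -15/256
step 10: add B to get RBBBBBRRRB; options L={ -1; -1/2; -1/4; -1/8; -1/16; -15/256 } R={ -7/128; -3/64; -1/32; 0 } ⇒ -29/512
step 11: add R to get RBBBBBRRRBR; options L={ -1; -1/2; -1/4; -1/8; -1/16; -15/256 } R={ -29/512; -7/128; -3/64; -1/32; 0 } ⇒ -59/1024
step 12: add R to get RBBBBBRRRBRR; options L={ -1; -1/2; -1/4; -1/8; -1/16; -15/256 } R={ -59/1024; -29/512; -7/128; -3/64; -1/32; 0 } ⇒ -119/2048
step 13: add B to get RBBBBBRRRBRRB; options L={ -1; -1/2; -1/4; -1/8; -1/16; -15/256; -119/2048 } R={ -59/1024; -29/512; -7/128; -3/64; -1/32; 0 } ⇒ -237/4096

-237/4096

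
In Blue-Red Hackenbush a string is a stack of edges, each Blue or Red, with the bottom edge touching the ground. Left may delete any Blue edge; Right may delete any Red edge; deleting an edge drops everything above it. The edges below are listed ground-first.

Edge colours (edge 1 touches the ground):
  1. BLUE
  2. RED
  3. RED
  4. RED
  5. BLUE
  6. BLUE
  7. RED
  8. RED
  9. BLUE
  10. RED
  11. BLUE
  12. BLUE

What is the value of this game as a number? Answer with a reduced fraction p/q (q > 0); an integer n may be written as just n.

407/2048

Prefix values for BLUE RED RED RED BLUE BLUE RED RED BLUE RED BLUE BLUE via {L|R} + simplicity:
edge 1 of 12 (BLUE): { 0 | (no moves) } so 1
edge 2 of 12 (RED): { 0 | 1 } so 1/2
edge 3 of 12 (RED): { 0 | 1/2,1 } so 1/4
edge 4 of 12 (RED): { 0 | 1/4,1/2,1 } so 1/8
edge 5 of 12 (BLUE): { 0,1/8 | 1/4,1/2,1 } so 3/16
edge 6 of 12 (BLUE): { 0,1/8,3/16 | 1/4,1/2,1 } so 7/32
edge 7 of 12 (RED): { 0,1/8,3/16 | 7/32,1/4,1/2,1 } so 13/64
edge 8 of 12 (RED): { 0,1/8,3/16 | 13/64,7/32,1/4,1/2,1 } so 25/128
edge 9 of 12 (BLUE): { 0,1/8,3/16,25/128 | 13/64,7/32,1/4,1/2,1 } so 51/256
edge 10 of 12 (RED): { 0,1/8,3/16,25/128 | 51/256,13/64,7/32,1/4,1/2,1 } so 101/512
edge 11 of 12 (BLUE): { 0,1/8,3/16,25/128,101/512 | 51/256,13/64,7/32,1/4,1/2,1 } so 203/1024
edge 12 of 12 (BLUE): { 0,1/8,3/16,25/128,101/512,203/1024 | 51/256,13/64,7/32,1/4,1/2,1 } so 407/2048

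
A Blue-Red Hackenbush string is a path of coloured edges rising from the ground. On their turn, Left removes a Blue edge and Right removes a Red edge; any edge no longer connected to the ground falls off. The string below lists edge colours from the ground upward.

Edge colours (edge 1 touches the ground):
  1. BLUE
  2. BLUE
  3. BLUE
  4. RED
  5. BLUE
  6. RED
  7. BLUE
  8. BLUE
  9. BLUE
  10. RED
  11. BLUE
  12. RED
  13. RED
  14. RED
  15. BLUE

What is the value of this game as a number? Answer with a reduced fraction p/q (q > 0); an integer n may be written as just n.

11171/4096

Prefix values for BLUE BLUE BLUE RED BLUE RED BLUE BLUE BLUE RED BLUE RED RED RED BLUE via {L|R} + simplicity:
1 of 15 · B · max L 0 · min R +∞ = 1
2 of 15 · BB · max L 1 · min R +∞ = 2
3 of 15 · BBB · max L 2 · min R +∞ = 3
4 of 15 · BBBR · max L 2 · min R 3 = 5/2
5 of 15 · BBBRB · max L 5/2 · min R 3 = 11/4
6 of 15 · BBBRBR · max L 5/2 · min R 11/4 = 21/8
7 of 15 · BBBRBRB · max L 21/8 · min R 11/4 = 43/16
8 of 15 · BBBRBRBB · max L 43/16 · min R 11/4 = 87/32
9 of 15 · BBBRBRBBB · max L 87/32 · min R 11/4 = 175/64
10 of 15 · BBBRBRBBBR · max L 87/32 · min R 175/64 = 349/128
11 of 15 · BBBRBRBBBRB · max L 349/128 · min R 175/64 = 699/256
12 of 15 · BBBRBRBBBRBR · max L 349/128 · min R 699/256 = 1397/512
13 of 15 · BBBRBRBBBRBRR · max L 349/128 · min R 1397/512 = 2793/1024
14 of 15 · BBBRBRBBBRBRRR · max L 349/128 · min R 2793/1024 = 5585/2048
15 of 15 · BBBRBRBBBRBRRRB · max L 5585/2048 · min R 2793/1024 = 11171/4096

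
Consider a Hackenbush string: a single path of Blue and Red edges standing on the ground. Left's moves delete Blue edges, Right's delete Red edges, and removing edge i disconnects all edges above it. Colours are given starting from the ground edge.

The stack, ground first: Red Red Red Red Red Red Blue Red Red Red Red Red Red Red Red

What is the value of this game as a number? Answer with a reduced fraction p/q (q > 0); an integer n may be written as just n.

step 1: add Red to get R; options L={ ∅ } R={ 0 } — -1
step 2: add Red to get RR; options L={ ∅ } R={ -1 0 } — -2
step 3: add Red to get RRR; options L={ ∅ } R={ -2 -1 0 } — -3
step 4: add Red to get RRRR; options L={ ∅ } R={ -3 -2 -1 0 } — -4
step 5: add Red to get RRRRR; options L={ ∅ } R={ -4 -3 -2 -1 0 } — -5
step 6: add Red to get RRRRRR; options L={ ∅ } R={ -5 -4 -3 -2 -1 0 } — -6
step 7: add Blue to get RRRRRRB; options L={ -6 } R={ -5 -4 -3 -2 -1 0 } — -11/2
step 8: add Red to get RRRRRRBR; options L={ -6 } R={ -11/2 -5 -4 -3 -2 -1 0 } — -23/4
step 9: add Red to get RRRRRRBRR; options L={ -6 } R={ -23/4 -11/2 -5 -4 -3 -2 -1 0 } — -47/8
step 10: add Red to get RRRRRRBRRR; options L={ -6 } R={ -47/8 -23/4 -11/2 -5 -4 -3 -2 -1 0 } — -95/16
step 11: add Red to get RRRRRRBRRRR; options L={ -6 } R={ -95/16 -47/8 -23/4 -11/2 -5 -4 -3 -2 -1 0 } — -191/32
step 12: add Red to get RRRRRRBRRRRR; options L={ -6 } R={ -191/32 -95/16 -47/8 -23/4 -11/2 -5 -4 -3 -2 -1 0 } — -383/64
step 13: add Red to get RRRRRRBRRRRRR; options L={ -6 } R={ -383/64 -191/32 -95/16 -47/8 -23/4 -11/2 -5 -4 -3 -2 -1 0 } — -767/128
step 14: add Red to get RRRRRRBRRRRRRR; options L={ -6 } R={ -767/128 -383/64 -191/32 -95/16 -47/8 -23/4 -11/2 -5 -4 -3 -2 -1 0 } — -1535/256
step 15: add Red to get RRRRRRBRRRRRRRR; options L={ -6 } R={ -1535/256 -767/128 -383/64 -191/32 -95/16 -47/8 -23/4 -11/2 -5 -4 -3 -2 -1 0 } — -3071/512

-3071/512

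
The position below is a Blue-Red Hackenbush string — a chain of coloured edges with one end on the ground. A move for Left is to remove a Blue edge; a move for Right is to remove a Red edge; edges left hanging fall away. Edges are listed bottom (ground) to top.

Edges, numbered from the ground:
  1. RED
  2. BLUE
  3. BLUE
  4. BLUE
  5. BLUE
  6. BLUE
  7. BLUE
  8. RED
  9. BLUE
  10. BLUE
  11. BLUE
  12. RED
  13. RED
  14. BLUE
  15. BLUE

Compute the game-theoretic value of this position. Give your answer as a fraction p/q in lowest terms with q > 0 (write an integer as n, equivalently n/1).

Recurse on prefixes of the 15-edge string RED BLUE BLUE BLUE BLUE BLUE BLUE RED BLUE BLUE BLUE RED RED BLUE BLUE:
step 1: add RED to get R; options L={ · } R={ 0 } => -1
step 2: add BLUE to get RB; options L={ -1 } R={ 0 } => -1/2
step 3: add BLUE to get RBB; options L={ -1, -1/2 } R={ 0 } => -1/4
step 4: add BLUE to get RBBB; options L={ -1, -1/2, -1/4 } R={ 0 } => -1/8
step 5: add BLUE to get RBBBB; options L={ -1, -1/2, -1/4, -1/8 } R={ 0 } => -1/16
step 6: add BLUE to get RBBBBB; options L={ -1, -1/2, -1/4, -1/8, -1/16 } R={ 0 } => -1/32
step 7: add BLUE to get RBBBBBB; options L={ -1, -1/2, -1/4, -1/8, -1/16, -1/32 } R={ 0 } => -1/64
step 8: add RED to get RBBBBBBR; options L={ -1, -1/2, -1/4, -1/8, -1/16, -1/32 } R={ -1/64, 0 } => -3/128
step 9: add BLUE to get RBBBBBBRB; options L={ -1, -1/2, -1/4, -1/8, -1/16, -1/32, -3/128 } R={ -1/64, 0 } => -5/256
step 10: add BLUE to get RBBBBBBRBB; options L={ -1, -1/2, -1/4, -1/8, -1/16, -1/32, -3/128, -5/256 } R={ -1/64, 0 } => -9/512
step 11: add BLUE to get RBBBBBBRBBB; options L={ -1, -1/2, -1/4, -1/8, -1/16, -1/32, -3/128, -5/256, -9/512 } R={ -1/64, 0 } => -17/1024
step 12: add RED to get RBBBBBBRBBBR; options L={ -1, -1/2, -1/4, -1/8, -1/16, -1/32, -3/128, -5/256, -9/512 } R={ -17/1024, -1/64, 0 } => -35/2048
step 13: add RED to get RBBBBBBRBBBRR; options L={ -1, -1/2, -1/4, -1/8, -1/16, -1/32, -3/128, -5/256, -9/512 } R={ -35/2048, -17/1024, -1/64, 0 } => -71/4096
step 14: add BLUE to get RBBBBBBRBBBRRB; options L={ -1, -1/2, -1/4, -1/8, -1/16, -1/32, -3/128, -5/256, -9/512, -71/4096 } R={ -35/2048, -17/1024, -1/64, 0 } => -141/8192
step 15: add BLUE to get RBBBBBBRBBBRRBB; options L={ -1, -1/2, -1/4, -1/8, -1/16, -1/32, -3/128, -5/256, -9/512, -71/4096, -141/8192 } R={ -35/2048, -17/1024, -1/64, 0 } => -281/16384

-281/16384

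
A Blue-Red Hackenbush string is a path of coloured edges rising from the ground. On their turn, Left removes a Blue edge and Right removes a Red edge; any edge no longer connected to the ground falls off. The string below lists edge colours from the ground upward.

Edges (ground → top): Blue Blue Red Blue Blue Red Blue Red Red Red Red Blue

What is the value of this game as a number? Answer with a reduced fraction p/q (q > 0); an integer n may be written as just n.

v(B) = { 0 |  } gives 1
v(BB) = { 0,1 |  } gives 2
v(BBR) = { 0,1 | 2 } gives 3/2
v(BBRB) = { 0,1,3/2 | 2 } gives 7/4
v(BBRBB) = { 0,1,3/2,7/4 | 2 } gives 15/8
v(BBRBBR) = { 0,1,3/2,7/4 | 15/8,2 } gives 29/16
v(BBRBBRB) = { 0,1,3/2,7/4,29/16 | 15/8,2 } gives 59/32
v(BBRBBRBR) = { 0,1,3/2,7/4,29/16 | 59/32,15/8,2 } gives 117/64
v(BBRBBRBRR) = { 0,1,3/2,7/4,29/16 | 117/64,59/32,15/8,2 } gives 233/128
v(BBRBBRBRRR) = { 0,1,3/2,7/4,29/16 | 233/128,117/64,59/32,15/8,2 } gives 465/256
v(BBRBBRBRRRR) = { 0,1,3/2,7/4,29/16 | 465/256,233/128,117/64,59/32,15/8,2 } gives 929/512
v(BBRBBRBRRRRB) = { 0,1,3/2,7/4,29/16,929/512 | 465/256,233/128,117/64,59/32,15/8,2 } gives 1859/1024

1859/1024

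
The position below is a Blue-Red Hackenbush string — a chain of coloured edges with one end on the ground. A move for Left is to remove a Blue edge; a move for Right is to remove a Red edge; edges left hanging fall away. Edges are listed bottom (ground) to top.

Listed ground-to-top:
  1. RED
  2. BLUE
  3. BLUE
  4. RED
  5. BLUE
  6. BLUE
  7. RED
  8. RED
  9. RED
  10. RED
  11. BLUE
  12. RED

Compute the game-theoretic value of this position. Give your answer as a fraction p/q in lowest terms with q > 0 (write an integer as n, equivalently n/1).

-635/2048

step 1: add RED to get R; options L={ ∅ } R={ 0 } → -1
step 2: add BLUE to get RB; options L={ -1 } R={ 0 } → -1/2
step 3: add BLUE to get RBB; options L={ -1,-1/2 } R={ 0 } → -1/4
step 4: add RED to get RBBR; options L={ -1,-1/2 } R={ -1/4,0 } → -3/8
step 5: add BLUE to get RBBRB; options L={ -1,-1/2,-3/8 } R={ -1/4,0 } → -5/16
step 6: add BLUE to get RBBRBB; options L={ -1,-1/2,-3/8,-5/16 } R={ -1/4,0 } → -9/32
step 7: add RED to get RBBRBBR; options L={ -1,-1/2,-3/8,-5/16 } R={ -9/32,-1/4,0 } → -19/64
step 8: add RED to get RBBRBBRR; options L={ -1,-1/2,-3/8,-5/16 } R={ -19/64,-9/32,-1/4,0 } → -39/128
step 9: add RED to get RBBRBBRRR; options L={ -1,-1/2,-3/8,-5/16 } R={ -39/128,-19/64,-9/32,-1/4,0 } → -79/256
step 10: add RED to get RBBRBBRRRR; options L={ -1,-1/2,-3/8,-5/16 } R={ -79/256,-39/128,-19/64,-9/32,-1/4,0 } → -159/512
step 11: add BLUE to get RBBRBBRRRRB; options L={ -1,-1/2,-3/8,-5/16,-159/512 } R={ -79/256,-39/128,-19/64,-9/32,-1/4,0 } → -317/1024
step 12: add RED to get RBBRBBRRRRBR; options L={ -1,-1/2,-3/8,-5/16,-159/512 } R={ -317/1024,-79/256,-39/128,-19/64,-9/32,-1/4,0 } → -635/2048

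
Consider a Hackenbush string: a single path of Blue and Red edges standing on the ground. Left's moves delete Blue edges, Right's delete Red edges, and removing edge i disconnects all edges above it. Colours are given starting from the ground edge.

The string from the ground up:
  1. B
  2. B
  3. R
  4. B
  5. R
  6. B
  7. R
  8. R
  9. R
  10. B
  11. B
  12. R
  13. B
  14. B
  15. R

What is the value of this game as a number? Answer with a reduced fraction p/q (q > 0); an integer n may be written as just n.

13421/8192

value(B) = { 0 | (no moves) } ⇒ 1
value(BB) = { 0 1 | (no moves) } ⇒ 2
value(BBR) = { 0 1 | 2 } ⇒ 3/2
value(BBRB) = { 0 1 3/2 | 2 } ⇒ 7/4
value(BBRBR) = { 0 1 3/2 | 7/4 2 } ⇒ 13/8
value(BBRBRB) = { 0 1 3/2 13/8 | 7/4 2 } ⇒ 27/16
value(BBRBRBR) = { 0 1 3/2 13/8 | 27/16 7/4 2 } ⇒ 53/32
value(BBRBRBRR) = { 0 1 3/2 13/8 | 53/32 27/16 7/4 2 } ⇒ 105/64
value(BBRBRBRRR) = { 0 1 3/2 13/8 | 105/64 53/32 27/16 7/4 2 } ⇒ 209/128
value(BBRBRBRRRB) = { 0 1 3/2 13/8 209/128 | 105/64 53/32 27/16 7/4 2 } ⇒ 419/256
value(BBRBRBRRRBB) = { 0 1 3/2 13/8 209/128 419/256 | 105/64 53/32 27/16 7/4 2 } ⇒ 839/512
value(BBRBRBRRRBBR) = { 0 1 3/2 13/8 209/128 419/256 | 839/512 105/64 53/32 27/16 7/4 2 } ⇒ 1677/1024
value(BBRBRBRRRBBRB) = { 0 1 3/2 13/8 209/128 419/256 1677/1024 | 839/512 105/64 53/32 27/16 7/4 2 } ⇒ 3355/2048
value(BBRBRBRRRBBRBB) = { 0 1 3/2 13/8 209/128 419/256 1677/1024 3355/2048 | 839/512 105/64 53/32 27/16 7/4 2 } ⇒ 6711/4096
value(BBRBRBRRRBBRBBR) = { 0 1 3/2 13/8 209/128 419/256 1677/1024 3355/2048 | 6711/4096 839/512 105/64 53/32 27/16 7/4 2 } ⇒ 13421/8192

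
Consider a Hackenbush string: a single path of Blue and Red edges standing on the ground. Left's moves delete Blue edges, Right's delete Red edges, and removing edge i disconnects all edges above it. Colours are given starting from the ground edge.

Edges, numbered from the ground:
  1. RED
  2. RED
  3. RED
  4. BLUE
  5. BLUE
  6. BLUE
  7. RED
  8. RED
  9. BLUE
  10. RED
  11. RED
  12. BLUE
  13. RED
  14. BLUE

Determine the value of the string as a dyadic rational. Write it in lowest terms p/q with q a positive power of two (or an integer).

Recurse on prefixes of the 14-edge string RED RED RED BLUE BLUE BLUE RED RED BLUE RED RED BLUE RED BLUE:
step 1: add RED to get R; options L={ — } R={ 0 } gives -1
step 2: add RED to get RR; options L={ — } R={ -1,0 } gives -2
step 3: add RED to get RRR; options L={ — } R={ -2,-1,0 } gives -3
step 4: add BLUE to get RRRB; options L={ -3 } R={ -2,-1,0 } gives -5/2
step 5: add BLUE to get RRRBB; options L={ -3,-5/2 } R={ -2,-1,0 } gives -9/4
step 6: add BLUE to get RRRBBB; options L={ -3,-5/2,-9/4 } R={ -2,-1,0 } gives -17/8
step 7: add RED to get RRRBBBR; options L={ -3,-5/2,-9/4 } R={ -17/8,-2,-1,0 } gives -35/16
step 8: add RED to get RRRBBBRR; options L={ -3,-5/2,-9/4 } R={ -35/16,-17/8,-2,-1,0 } gives -71/32
step 9: add BLUE to get RRRBBBRRB; options L={ -3,-5/2,-9/4,-71/32 } R={ -35/16,-17/8,-2,-1,0 } gives -141/64
step 10: add RED to get RRRBBBRRBR; options L={ -3,-5/2,-9/4,-71/32 } R={ -141/64,-35/16,-17/8,-2,-1,0 } gives -283/128
step 11: add RED to get RRRBBBRRBRR; options L={ -3,-5/2,-9/4,-71/32 } R={ -283/128,-141/64,-35/16,-17/8,-2,-1,0 } gives -567/256
step 12: add BLUE to get RRRBBBRRBRRB; options L={ -3,-5/2,-9/4,-71/32,-567/256 } R={ -283/128,-141/64,-35/16,-17/8,-2,-1,0 } gives -1133/512
step 13: add RED to get RRRBBBRRBRRBR; options L={ -3,-5/2,-9/4,-71/32,-567/256 } R={ -1133/512,-283/128,-141/64,-35/16,-17/8,-2,-1,0 } gives -2267/1024
step 14: add BLUE to get RRRBBBRRBRRBRB; options L={ -3,-5/2,-9/4,-71/32,-567/256,-2267/1024 } R={ -1133/512,-283/128,-141/64,-35/16,-17/8,-2,-1,0 } gives -4533/2048

-4533/2048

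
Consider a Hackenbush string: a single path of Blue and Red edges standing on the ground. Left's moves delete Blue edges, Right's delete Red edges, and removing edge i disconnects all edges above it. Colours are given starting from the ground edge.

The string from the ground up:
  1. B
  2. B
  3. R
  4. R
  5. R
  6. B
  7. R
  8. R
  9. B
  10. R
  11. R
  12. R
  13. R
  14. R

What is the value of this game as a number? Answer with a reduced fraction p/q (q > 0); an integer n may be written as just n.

4673/4096

1 of 14 · B · max L 0 · min R +∞ gives 1
2 of 14 · BB · max L 1 · min R +∞ gives 2
3 of 14 · BBR · max L 1 · min R 2 gives 3/2
4 of 14 · BBRR · max L 1 · min R 3/2 gives 5/4
5 of 14 · BBRRR · max L 1 · min R 5/4 gives 9/8
6 of 14 · BBRRRB · max L 9/8 · min R 5/4 gives 19/16
7 of 14 · BBRRRBR · max L 9/8 · min R 19/16 gives 37/32
8 of 14 · BBRRRBRR · max L 9/8 · min R 37/32 gives 73/64
9 of 14 · BBRRRBRRB · max L 73/64 · min R 37/32 gives 147/128
10 of 14 · BBRRRBRRBR · max L 73/64 · min R 147/128 gives 293/256
11 of 14 · BBRRRBRRBRR · max L 73/64 · min R 293/256 gives 585/512
12 of 14 · BBRRRBRRBRRR · max L 73/64 · min R 585/512 gives 1169/1024
13 of 14 · BBRRRBRRBRRRR · max L 73/64 · min R 1169/1024 gives 2337/2048
14 of 14 · BBRRRBRRBRRRRR · max L 73/64 · min R 2337/2048 gives 4673/4096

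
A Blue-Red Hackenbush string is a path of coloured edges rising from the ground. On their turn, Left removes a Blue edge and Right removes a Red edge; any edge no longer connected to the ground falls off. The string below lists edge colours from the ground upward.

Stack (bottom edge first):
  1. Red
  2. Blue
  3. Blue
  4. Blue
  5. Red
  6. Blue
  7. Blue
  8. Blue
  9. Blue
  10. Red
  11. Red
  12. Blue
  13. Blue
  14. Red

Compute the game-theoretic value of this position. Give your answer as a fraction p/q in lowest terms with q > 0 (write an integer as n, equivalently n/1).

Prefix values for Red Blue Blue Blue Red Blue Blue Blue Blue Red Red Blue Blue Red via {L|R} + simplicity:
step 1: add Red to get R; options L={ — } R={ 0 } → -1
step 2: add Blue to get RB; options L={ -1 } R={ 0 } → -1/2
step 3: add Blue to get RBB; options L={ -1, -1/2 } R={ 0 } → -1/4
step 4: add Blue to get RBBB; options L={ -1, -1/2, -1/4 } R={ 0 } → -1/8
step 5: add Red to get RBBBR; options L={ -1, -1/2, -1/4 } R={ -1/8, 0 } → -3/16
step 6: add Blue to get RBBBRB; options L={ -1, -1/2, -1/4, -3/16 } R={ -1/8, 0 } → -5/32
step 7: add Blue to get RBBBRBB; options L={ -1, -1/2, -1/4, -3/16, -5/32 } R={ -1/8, 0 } → -9/64
step 8: add Blue to get RBBBRBBB; options L={ -1, -1/2, -1/4, -3/16, -5/32, -9/64 } R={ -1/8, 0 } → -17/128
step 9: add Blue to get RBBBRBBBB; options L={ -1, -1/2, -1/4, -3/16, -5/32, -9/64, -17/128 } R={ -1/8, 0 } → -33/256
step 10: add Red to get RBBBRBBBBR; options L={ -1, -1/2, -1/4, -3/16, -5/32, -9/64, -17/128 } R={ -33/256, -1/8, 0 } → -67/512
step 11: add Red to get RBBBRBBBBRR; options L={ -1, -1/2, -1/4, -3/16, -5/32, -9/64, -17/128 } R={ -67/512, -33/256, -1/8, 0 } → -135/1024
step 12: add Blue to get RBBBRBBBBRRB; options L={ -1, -1/2, -1/4, -3/16, -5/32, -9/64, -17/128, -135/1024 } R={ -67/512, -33/256, -1/8, 0 } → -269/2048
step 13: add Blue to get RBBBRBBBBRRBB; options L={ -1, -1/2, -1/4, -3/16, -5/32, -9/64, -17/128, -135/1024, -269/2048 } R={ -67/512, -33/256, -1/8, 0 } → -537/4096
step 14: add Red to get RBBBRBBBBRRBBR; options L={ -1, -1/2, -1/4, -3/16, -5/32, -9/64, -17/128, -135/1024, -269/2048 } R={ -537/4096, -67/512, -33/256, -1/8, 0 } → -1075/8192

-1075/8192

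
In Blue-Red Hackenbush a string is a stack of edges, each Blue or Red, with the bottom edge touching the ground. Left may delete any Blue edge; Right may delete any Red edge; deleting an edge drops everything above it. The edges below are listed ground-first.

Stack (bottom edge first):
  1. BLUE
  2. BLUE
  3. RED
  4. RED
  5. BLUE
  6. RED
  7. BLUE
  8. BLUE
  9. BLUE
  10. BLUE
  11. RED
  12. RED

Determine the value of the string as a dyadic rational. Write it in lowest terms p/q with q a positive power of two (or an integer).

G_1 [B]  L=[0]  R=[∅]  = 1
G_2 [BB]  L=[0; 1]  R=[∅]  = 2
G_3 [BBR]  L=[0; 1]  R=[2]  = 3/2
G_4 [BBRR]  L=[0; 1]  R=[3/2; 2]  = 5/4
G_5 [BBRRB]  L=[0; 1; 5/4]  R=[3/2; 2]  = 11/8
G_6 [BBRRBR]  L=[0; 1; 5/4]  R=[11/8; 3/2; 2]  = 21/16
G_7 [BBRRBRB]  L=[0; 1; 5/4; 21/16]  R=[11/8; 3/2; 2]  = 43/32
G_8 [BBRRBRBB]  L=[0; 1; 5/4; 21/16; 43/32]  R=[11/8; 3/2; 2]  = 87/64
G_9 [BBRRBRBBB]  L=[0; 1; 5/4; 21/16; 43/32; 87/64]  R=[11/8; 3/2; 2]  = 175/128
G_10 [BBRRBRBBBB]  L=[0; 1; 5/4; 21/16; 43/32; 87/64; 175/128]  R=[11/8; 3/2; 2]  = 351/256
G_11 [BBRRBRBBBBR]  L=[0; 1; 5/4; 21/16; 43/32; 87/64; 175/128]  R=[351/256; 11/8; 3/2; 2]  = 701/512
G_12 [BBRRBRBBBBRR]  L=[0; 1; 5/4; 21/16; 43/32; 87/64; 175/128]  R=[701/512; 351/256; 11/8; 3/2; 2]  = 1401/1024

1401/1024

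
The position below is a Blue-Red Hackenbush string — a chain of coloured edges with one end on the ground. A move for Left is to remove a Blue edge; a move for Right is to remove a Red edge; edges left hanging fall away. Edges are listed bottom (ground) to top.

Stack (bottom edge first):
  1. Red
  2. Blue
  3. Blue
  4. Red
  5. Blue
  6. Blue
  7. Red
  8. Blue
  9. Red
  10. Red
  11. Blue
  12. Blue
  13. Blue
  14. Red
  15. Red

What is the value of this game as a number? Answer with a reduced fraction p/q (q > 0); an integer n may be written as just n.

-4807/16384

Build val(s[:k]) for k = 1..15, string s = Red Blue Blue Red Blue Blue Red Blue Red Red Blue Blue Blue Red Red.
R: Left {  }, Right { 0 } = simplest -1
RB: Left { -1 }, Right { 0 } = simplest -1/2
RBB: Left { -1, -1/2 }, Right { 0 } = simplest -1/4
RBBR: Left { -1, -1/2 }, Right { -1/4, 0 } = simplest -3/8
RBBRB: Left { -1, -1/2, -3/8 }, Right { -1/4, 0 } = simplest -5/16
RBBRBB: Left { -1, -1/2, -3/8, -5/16 }, Right { -1/4, 0 } = simplest -9/32
RBBRBBR: Left { -1, -1/2, -3/8, -5/16 }, Right { -9/32, -1/4, 0 } = simplest -19/64
RBBRBBRB: Left { -1, -1/2, -3/8, -5/16, -19/64 }, Right { -9/32, -1/4, 0 } = simplest -37/128
RBBRBBRBR: Left { -1, -1/2, -3/8, -5/16, -19/64 }, Right { -37/128, -9/32, -1/4, 0 } = simplest -75/256
RBBRBBRBRR: Left { -1, -1/2, -3/8, -5/16, -19/64 }, Right { -75/256, -37/128, -9/32, -1/4, 0 } = simplest -151/512
RBBRBBRBRRB: Left { -1, -1/2, -3/8, -5/16, -19/64, -151/512 }, Right { -75/256, -37/128, -9/32, -1/4, 0 } = simplest -301/1024
RBBRBBRBRRBB: Left { -1, -1/2, -3/8, -5/16, -19/64, -151/512, -301/1024 }, Right { -75/256, -37/128, -9/32, -1/4, 0 } = simplest -601/2048
RBBRBBRBRRBBB: Left { -1, -1/2, -3/8, -5/16, -19/64, -151/512, -301/1024, -601/2048 }, Right { -75/256, -37/128, -9/32, -1/4, 0 } = simplest -1201/4096
RBBRBBRBRRBBBR: Left { -1, -1/2, -3/8, -5/16, -19/64, -151/512, -301/1024, -601/2048 }, Right { -1201/4096, -75/256, -37/128, -9/32, -1/4, 0 } = simplest -2403/8192
RBBRBBRBRRBBBRR: Left { -1, -1/2, -3/8, -5/16, -19/64, -151/512, -301/1024, -601/2048 }, Right { -2403/8192, -1201/4096, -75/256, -37/128, -9/32, -1/4, 0 } = simplest -4807/16384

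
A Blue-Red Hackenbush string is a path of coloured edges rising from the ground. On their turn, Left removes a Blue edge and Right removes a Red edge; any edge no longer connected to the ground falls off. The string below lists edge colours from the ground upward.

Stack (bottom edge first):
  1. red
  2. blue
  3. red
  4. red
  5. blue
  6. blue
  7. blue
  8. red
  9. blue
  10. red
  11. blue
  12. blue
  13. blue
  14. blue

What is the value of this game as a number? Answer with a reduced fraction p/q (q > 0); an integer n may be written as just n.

-6305/8192

Build val(s[:k]) for k = 1..14, string s = red blue red red blue blue blue red blue red blue blue blue blue.
1 of 14 · r · max L −∞ · min R 0 => -1
2 of 14 · rb · max L -1 · min R 0 => -1/2
3 of 14 · rbr · max L -1 · min R -1/2 => -3/4
4 of 14 · rbrr · max L -1 · min R -3/4 => -7/8
5 of 14 · rbrrb · max L -7/8 · min R -3/4 => -13/16
6 of 14 · rbrrbb · max L -13/16 · min R -3/4 => -25/32
7 of 14 · rbrrbbb · max L -25/32 · min R -3/4 => -49/64
8 of 14 · rbrrbbbr · max L -25/32 · min R -49/64 => -99/128
9 of 14 · rbrrbbbrb · max L -99/128 · min R -49/64 => -197/256
10 of 14 · rbrrbbbrbr · max L -99/128 · min R -197/256 => -395/512
11 of 14 · rbrrbbbrbrb · max L -395/512 · min R -197/256 => -789/1024
12 of 14 · rbrrbbbrbrbb · max L -789/1024 · min R -197/256 => -1577/2048
13 of 14 · rbrrbbbrbrbbb · max L -1577/2048 · min R -197/256 => -3153/4096
14 of 14 · rbrrbbbrbrbbbb · max L -3153/4096 · min R -197/256 => -6305/8192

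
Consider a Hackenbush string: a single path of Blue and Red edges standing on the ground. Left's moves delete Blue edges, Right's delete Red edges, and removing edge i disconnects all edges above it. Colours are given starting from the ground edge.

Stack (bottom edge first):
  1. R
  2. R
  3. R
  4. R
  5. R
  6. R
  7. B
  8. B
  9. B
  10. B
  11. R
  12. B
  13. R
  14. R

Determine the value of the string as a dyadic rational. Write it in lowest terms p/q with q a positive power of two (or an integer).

step 1: add R to get R; options L={ ∅ } R={ 0 } => -1
step 2: add R to get RR; options L={ ∅ } R={ -1; 0 } => -2
step 3: add R to get RRR; options L={ ∅ } R={ -2; -1; 0 } => -3
step 4: add R to get RRRR; options L={ ∅ } R={ -3; -2; -1; 0 } => -4
step 5: add R to get RRRRR; options L={ ∅ } R={ -4; -3; -2; -1; 0 } => -5
step 6: add R to get RRRRRR; options L={ ∅ } R={ -5; -4; -3; -2; -1; 0 } => -6
step 7: add B to get RRRRRRB; options L={ -6 } R={ -5; -4; -3; -2; -1; 0 } => -11/2
step 8: add B to get RRRRRRBB; options L={ -6; -11/2 } R={ -5; -4; -3; -2; -1; 0 } => -21/4
step 9: add B to get RRRRRRBBB; options L={ -6; -11/2; -21/4 } R={ -5; -4; -3; -2; -1; 0 } => -41/8
step 10: add B to get RRRRRRBBBB; options L={ -6; -11/2; -21/4; -41/8 } R={ -5; -4; -3; -2; -1; 0 } => -81/16
step 11: add R to get RRRRRRBBBBR; options L={ -6; -11/2; -21/4; -41/8 } R={ -81/16; -5; -4; -3; -2; -1; 0 } => -163/32
step 12: add B to get RRRRRRBBBBRB; options L={ -6; -11/2; -21/4; -41/8; -163/32 } R={ -81/16; -5; -4; -3; -2; -1; 0 } => -325/64
step 13: add R to get RRRRRRBBBBRBR; options L={ -6; -11/2; -21/4; -41/8; -163/32 } R={ -325/64; -81/16; -5; -4; -3; -2; -1; 0 } => -651/128
step 14: add R to get RRRRRRBBBBRBRR; options L={ -6; -11/2; -21/4; -41/8; -163/32 } R={ -651/128; -325/64; -81/16; -5; -4; -3; -2; -1; 0 } => -1303/256

-1303/256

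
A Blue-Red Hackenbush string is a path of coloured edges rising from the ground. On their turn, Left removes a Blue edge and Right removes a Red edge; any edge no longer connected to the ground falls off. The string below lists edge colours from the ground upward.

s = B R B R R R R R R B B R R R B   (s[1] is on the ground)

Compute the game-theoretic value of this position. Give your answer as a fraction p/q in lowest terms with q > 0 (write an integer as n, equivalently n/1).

8291/16384

edge 1 of 15 (B): { 0 | none } = 1
edge 2 of 15 (R): { 0 | 1 } = 1/2
edge 3 of 15 (B): { 0 1/2 | 1 } = 3/4
edge 4 of 15 (R): { 0 1/2 | 3/4 1 } = 5/8
edge 5 of 15 (R): { 0 1/2 | 5/8 3/4 1 } = 9/16
edge 6 of 15 (R): { 0 1/2 | 9/16 5/8 3/4 1 } = 17/32
edge 7 of 15 (R): { 0 1/2 | 17/32 9/16 5/8 3/4 1 } = 33/64
edge 8 of 15 (R): { 0 1/2 | 33/64 17/32 9/16 5/8 3/4 1 } = 65/128
edge 9 of 15 (R): { 0 1/2 | 65/128 33/64 17/32 9/16 5/8 3/4 1 } = 129/256
edge 10 of 15 (B): { 0 1/2 129/256 | 65/128 33/64 17/32 9/16 5/8 3/4 1 } = 259/512
edge 11 of 15 (B): { 0 1/2 129/256 259/512 | 65/128 33/64 17/32 9/16 5/8 3/4 1 } = 519/1024
edge 12 of 15 (R): { 0 1/2 129/256 259/512 | 519/1024 65/128 33/64 17/32 9/16 5/8 3/4 1 } = 1037/2048
edge 13 of 15 (R): { 0 1/2 129/256 259/512 | 1037/2048 519/1024 65/128 33/64 17/32 9/16 5/8 3/4 1 } = 2073/4096
edge 14 of 15 (R): { 0 1/2 129/256 259/512 | 2073/4096 1037/2048 519/1024 65/128 33/64 17/32 9/16 5/8 3/4 1 } = 4145/8192
edge 15 of 15 (B): { 0 1/2 129/256 259/512 4145/8192 | 2073/4096 1037/2048 519/1024 65/128 33/64 17/32 9/16 5/8 3/4 1 } = 8291/16384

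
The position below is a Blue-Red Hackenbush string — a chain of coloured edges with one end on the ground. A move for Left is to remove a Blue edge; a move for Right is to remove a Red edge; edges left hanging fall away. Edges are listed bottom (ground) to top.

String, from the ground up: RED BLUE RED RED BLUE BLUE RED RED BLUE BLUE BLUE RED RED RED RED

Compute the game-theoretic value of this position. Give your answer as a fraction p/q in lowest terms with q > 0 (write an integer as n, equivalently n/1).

Prefix values for RED BLUE RED RED BLUE BLUE RED RED BLUE BLUE BLUE RED RED RED RED via {L|R} + simplicity:
v_1 [R]  L=[—]  R=[0]  => -1
v_2 [RB]  L=[-1]  R=[0]  => -1/2
v_3 [RBR]  L=[-1]  R=[-1/2, 0]  => -3/4
v_4 [RBRR]  L=[-1]  R=[-3/4, -1/2, 0]  => -7/8
v_5 [RBRRB]  L=[-1, -7/8]  R=[-3/4, -1/2, 0]  => -13/16
v_6 [RBRRBB]  L=[-1, -7/8, -13/16]  R=[-3/4, -1/2, 0]  => -25/32
v_7 [RBRRBBR]  L=[-1, -7/8, -13/16]  R=[-25/32, -3/4, -1/2, 0]  => -51/64
v_8 [RBRRBBRR]  L=[-1, -7/8, -13/16]  R=[-51/64, -25/32, -3/4, -1/2, 0]  => -103/128
v_9 [RBRRBBRRB]  L=[-1, -7/8, -13/16, -103/128]  R=[-51/64, -25/32, -3/4, -1/2, 0]  => -205/256
v_10 [RBRRBBRRBB]  L=[-1, -7/8, -13/16, -103/128, -205/256]  R=[-51/64, -25/32, -3/4, -1/2, 0]  => -409/512
v_11 [RBRRBBRRBBB]  L=[-1, -7/8, -13/16, -103/128, -205/256, -409/512]  R=[-51/64, -25/32, -3/4, -1/2, 0]  => -817/1024
v_12 [RBRRBBRRBBBR]  L=[-1, -7/8, -13/16, -103/128, -205/256, -409/512]  R=[-817/1024, -51/64, -25/32, -3/4, -1/2, 0]  => -1635/2048
v_13 [RBRRBBRRBBBRR]  L=[-1, -7/8, -13/16, -103/128, -205/256, -409/512]  R=[-1635/2048, -817/1024, -51/64, -25/32, -3/4, -1/2, 0]  => -3271/4096
v_14 [RBRRBBRRBBBRRR]  L=[-1, -7/8, -13/16, -103/128, -205/256, -409/512]  R=[-3271/4096, -1635/2048, -817/1024, -51/64, -25/32, -3/4, -1/2, 0]  => -6543/8192
v_15 [RBRRBBRRBBBRRRR]  L=[-1, -7/8, -13/16, -103/128, -205/256, -409/512]  R=[-6543/8192, -3271/4096, -1635/2048, -817/1024, -51/64, -25/32, -3/4, -1/2, 0]  => -13087/16384

-13087/16384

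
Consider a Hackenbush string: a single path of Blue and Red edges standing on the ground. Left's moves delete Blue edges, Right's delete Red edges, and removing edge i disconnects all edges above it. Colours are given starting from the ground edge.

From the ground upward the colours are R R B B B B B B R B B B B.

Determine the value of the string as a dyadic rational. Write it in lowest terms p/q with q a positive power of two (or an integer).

-2081/2048

Prefix values for R R B B B B B B R B B B B via {L|R} + simplicity:
R: Left { · }, Right { 0 } -> simplest -1
RR: Left { · }, Right { -1,0 } -> simplest -2
RRB: Left { -2 }, Right { -1,0 } -> simplest -3/2
RRBB: Left { -2,-3/2 }, Right { -1,0 } -> simplest -5/4
RRBBB: Left { -2,-3/2,-5/4 }, Right { -1,0 } -> simplest -9/8
RRBBBB: Left { -2,-3/2,-5/4,-9/8 }, Right { -1,0 } -> simplest -17/16
RRBBBBB: Left { -2,-3/2,-5/4,-9/8,-17/16 }, Right { -1,0 } -> simplest -33/32
RRBBBBBB: Left { -2,-3/2,-5/4,-9/8,-17/16,-33/32 }, Right { -1,0 } -> simplest -65/64
RRBBBBBBR: Left { -2,-3/2,-5/4,-9/8,-17/16,-33/32 }, Right { -65/64,-1,0 } -> simplest -131/128
RRBBBBBBRB: Left { -2,-3/2,-5/4,-9/8,-17/16,-33/32,-131/128 }, Right { -65/64,-1,0 } -> simplest -261/256
RRBBBBBBRBB: Left { -2,-3/2,-5/4,-9/8,-17/16,-33/32,-131/128,-261/256 }, Right { -65/64,-1,0 } -> simplest -521/512
RRBBBBBBRBBB: Left { -2,-3/2,-5/4,-9/8,-17/16,-33/32,-131/128,-261/256,-521/512 }, Right { -65/64,-1,0 } -> simplest -1041/1024
RRBBBBBBRBBBB: Left { -2,-3/2,-5/4,-9/8,-17/16,-33/32,-131/128,-261/256,-521/512,-1041/1024 }, Right { -65/64,-1,0 } -> simplest -2081/2048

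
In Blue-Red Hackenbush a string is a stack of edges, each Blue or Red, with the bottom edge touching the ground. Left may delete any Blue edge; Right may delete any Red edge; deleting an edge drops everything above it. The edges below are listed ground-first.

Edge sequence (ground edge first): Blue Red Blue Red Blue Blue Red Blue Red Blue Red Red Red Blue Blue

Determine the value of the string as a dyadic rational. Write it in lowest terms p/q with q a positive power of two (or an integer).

11591/16384

Prefix values for Blue Red Blue Red Blue Blue Red Blue Red Blue Red Red Red Blue Blue via {L|R} + simplicity:
B: Left { 0 }, Right { (no moves) } so simplest 1
BR: Left { 0 }, Right { 1 } so simplest 1/2
BRB: Left { 0,1/2 }, Right { 1 } so simplest 3/4
BRBR: Left { 0,1/2 }, Right { 3/4,1 } so simplest 5/8
BRBRB: Left { 0,1/2,5/8 }, Right { 3/4,1 } so simplest 11/16
BRBRBB: Left { 0,1/2,5/8,11/16 }, Right { 3/4,1 } so simplest 23/32
BRBRBBR: Left { 0,1/2,5/8,11/16 }, Right { 23/32,3/4,1 } so simplest 45/64
BRBRBBRB: Left { 0,1/2,5/8,11/16,45/64 }, Right { 23/32,3/4,1 } so simplest 91/128
BRBRBBRBR: Left { 0,1/2,5/8,11/16,45/64 }, Right { 91/128,23/32,3/4,1 } so simplest 181/256
BRBRBBRBRB: Left { 0,1/2,5/8,11/16,45/64,181/256 }, Right { 91/128,23/32,3/4,1 } so simplest 363/512
BRBRBBRBRBR: Left { 0,1/2,5/8,11/16,45/64,181/256 }, Right { 363/512,91/128,23/32,3/4,1 } so simplest 725/1024
BRBRBBRBRBRR: Left { 0,1/2,5/8,11/16,45/64,181/256 }, Right { 725/1024,363/512,91/128,23/32,3/4,1 } so simplest 1449/2048
BRBRBBRBRBRRR: Left { 0,1/2,5/8,11/16,45/64,181/256 }, Right { 1449/2048,725/1024,363/512,91/128,23/32,3/4,1 } so simplest 2897/4096
BRBRBBRBRBRRRB: Left { 0,1/2,5/8,11/16,45/64,181/256,2897/4096 }, Right { 1449/2048,725/1024,363/512,91/128,23/32,3/4,1 } so simplest 5795/8192
BRBRBBRBRBRRRBB: Left { 0,1/2,5/8,11/16,45/64,181/256,2897/4096,5795/8192 }, Right { 1449/2048,725/1024,363/512,91/128,23/32,3/4,1 } so simplest 11591/16384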